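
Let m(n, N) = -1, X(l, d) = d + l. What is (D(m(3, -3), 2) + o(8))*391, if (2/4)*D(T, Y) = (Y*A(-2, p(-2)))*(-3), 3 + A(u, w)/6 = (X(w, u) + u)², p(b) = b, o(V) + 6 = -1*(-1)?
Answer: -930971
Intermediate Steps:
o(V) = -5 (o(V) = -6 - 1*(-1) = -6 + 1 = -5)
A(u, w) = -18 + 6*(w + 2*u)² (A(u, w) = -18 + 6*((u + w) + u)² = -18 + 6*(w + 2*u)²)
D(T, Y) = -1188*Y (D(T, Y) = 2*((Y*(-18 + 6*(-2 + 2*(-2))²))*(-3)) = 2*((Y*(-18 + 6*(-2 - 4)²))*(-3)) = 2*((Y*(-18 + 6*(-6)²))*(-3)) = 2*((Y*(-18 + 6*36))*(-3)) = 2*((Y*(-18 + 216))*(-3)) = 2*((Y*198)*(-3)) = 2*((198*Y)*(-3)) = 2*(-594*Y) = -1188*Y)
(D(m(3, -3), 2) + o(8))*391 = (-1188*2 - 5)*391 = (-2376 - 5)*391 = -2381*391 = -930971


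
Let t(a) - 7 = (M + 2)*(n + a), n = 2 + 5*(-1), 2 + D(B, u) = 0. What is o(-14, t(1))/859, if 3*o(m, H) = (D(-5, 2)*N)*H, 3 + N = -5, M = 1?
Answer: 16/2577 ≈ 0.0062088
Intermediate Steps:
D(B, u) = -2 (D(B, u) = -2 + 0 = -2)
n = -3 (n = 2 - 5 = -3)
t(a) = -2 + 3*a (t(a) = 7 + (1 + 2)*(-3 + a) = 7 + 3*(-3 + a) = 7 + (-9 + 3*a) = -2 + 3*a)
N = -8 (N = -3 - 5 = -8)
o(m, H) = 16*H/3 (o(m, H) = ((-2*(-8))*H)/3 = (16*H)/3 = 16*H/3)
o(-14, t(1))/859 = (16*(-2 + 3*1)/3)/859 = (16*(-2 + 3)/3)*(1/859) = ((16/3)*1)*(1/859) = (16/3)*(1/859) = 16/2577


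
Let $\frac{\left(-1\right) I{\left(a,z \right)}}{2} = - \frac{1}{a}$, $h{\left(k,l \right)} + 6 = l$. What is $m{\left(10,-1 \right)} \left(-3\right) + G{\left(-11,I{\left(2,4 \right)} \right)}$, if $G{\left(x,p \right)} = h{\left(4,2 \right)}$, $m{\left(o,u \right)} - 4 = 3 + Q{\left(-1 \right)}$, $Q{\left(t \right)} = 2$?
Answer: $-31$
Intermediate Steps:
$h{\left(k,l \right)} = -6 + l$
$I{\left(a,z \right)} = \frac{2}{a}$ ($I{\left(a,z \right)} = - 2 \left(- \frac{1}{a}\right) = \frac{2}{a}$)
$m{\left(o,u \right)} = 9$ ($m{\left(o,u \right)} = 4 + \left(3 + 2\right) = 4 + 5 = 9$)
$G{\left(x,p \right)} = -4$ ($G{\left(x,p \right)} = -6 + 2 = -4$)
$m{\left(10,-1 \right)} \left(-3\right) + G{\left(-11,I{\left(2,4 \right)} \right)} = 9 \left(-3\right) - 4 = -27 - 4 = -31$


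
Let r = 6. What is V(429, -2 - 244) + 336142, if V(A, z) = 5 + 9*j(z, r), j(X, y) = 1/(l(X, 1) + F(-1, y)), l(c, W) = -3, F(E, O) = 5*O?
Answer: 1008442/3 ≈ 3.3615e+5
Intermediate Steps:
j(X, y) = 1/(-3 + 5*y)
V(A, z) = 16/3 (V(A, z) = 5 + 9/(-3 + 5*6) = 5 + 9/(-3 + 30) = 5 + 9/27 = 5 + 9*(1/27) = 5 + ⅓ = 16/3)
V(429, -2 - 244) + 336142 = 16/3 + 336142 = 1008442/3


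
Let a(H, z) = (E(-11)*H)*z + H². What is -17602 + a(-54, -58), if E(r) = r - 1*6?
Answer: -67930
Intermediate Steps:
E(r) = -6 + r (E(r) = r - 6 = -6 + r)
a(H, z) = H² - 17*H*z (a(H, z) = ((-6 - 11)*H)*z + H² = (-17*H)*z + H² = -17*H*z + H² = H² - 17*H*z)
-17602 + a(-54, -58) = -17602 - 54*(-54 - 17*(-58)) = -17602 - 54*(-54 + 986) = -17602 - 54*932 = -17602 - 50328 = -67930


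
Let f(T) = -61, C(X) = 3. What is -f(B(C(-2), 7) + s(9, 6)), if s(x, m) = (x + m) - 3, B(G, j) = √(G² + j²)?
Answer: 61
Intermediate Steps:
s(x, m) = -3 + m + x (s(x, m) = (m + x) - 3 = -3 + m + x)
-f(B(C(-2), 7) + s(9, 6)) = -1*(-61) = 61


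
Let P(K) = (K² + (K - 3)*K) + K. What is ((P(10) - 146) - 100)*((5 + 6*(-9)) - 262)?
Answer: 20526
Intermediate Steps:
P(K) = K + K² + K*(-3 + K) (P(K) = (K² + (-3 + K)*K) + K = (K² + K*(-3 + K)) + K = K + K² + K*(-3 + K))
((P(10) - 146) - 100)*((5 + 6*(-9)) - 262) = ((2*10*(-1 + 10) - 146) - 100)*((5 + 6*(-9)) - 262) = ((2*10*9 - 146) - 100)*((5 - 54) - 262) = ((180 - 146) - 100)*(-49 - 262) = (34 - 100)*(-311) = -66*(-311) = 20526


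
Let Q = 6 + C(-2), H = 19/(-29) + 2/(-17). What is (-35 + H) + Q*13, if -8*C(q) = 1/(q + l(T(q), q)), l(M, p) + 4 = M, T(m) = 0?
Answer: 1005673/23664 ≈ 42.498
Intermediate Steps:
H = -381/493 (H = 19*(-1/29) + 2*(-1/17) = -19/29 - 2/17 = -381/493 ≈ -0.77282)
l(M, p) = -4 + M
C(q) = -1/(8*(-4 + q)) (C(q) = -1/(8*(q + (-4 + 0))) = -1/(8*(q - 4)) = -1/(8*(-4 + q)))
Q = 289/48 (Q = 6 - 1/(-32 + 8*(-2)) = 6 - 1/(-32 - 16) = 6 - 1/(-48) = 6 - 1*(-1/48) = 6 + 1/48 = 289/48 ≈ 6.0208)
(-35 + H) + Q*13 = (-35 - 381/493) + (289/48)*13 = -17636/493 + 3757/48 = 1005673/23664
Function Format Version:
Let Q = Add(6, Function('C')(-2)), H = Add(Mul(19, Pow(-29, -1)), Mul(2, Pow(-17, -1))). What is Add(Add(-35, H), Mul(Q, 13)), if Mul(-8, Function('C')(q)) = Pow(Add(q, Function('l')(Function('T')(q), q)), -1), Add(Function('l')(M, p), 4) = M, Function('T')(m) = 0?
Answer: Rational(1005673, 23664) ≈ 42.498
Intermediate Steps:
H = Rational(-381, 493) (H = Add(Mul(19, Rational(-1, 29)), Mul(2, Rational(-1, 17))) = Add(Rational(-19, 29), Rational(-2, 17)) = Rational(-381, 493) ≈ -0.77282)
Function('l')(M, p) = Add(-4, M)
Function('C')(q) = Mul(Rational(-1, 8), Pow(Add(-4, q), -1)) (Function('C')(q) = Mul(Rational(-1, 8), Pow(Add(q, Add(-4, 0)), -1)) = Mul(Rational(-1, 8), Pow(Add(q, -4), -1)) = Mul(Rational(-1, 8), Pow(Add(-4, q), -1)))
Q = Rational(289, 48) (Q = Add(6, Mul(-1, Pow(Add(-32, Mul(8, -2)), -1))) = Add(6, Mul(-1, Pow(Add(-32, -16), -1))) = Add(6, Mul(-1, Pow(-48, -1))) = Add(6, Mul(-1, Rational(-1, 48))) = Add(6, Rational(1, 48)) = Rational(289, 48) ≈ 6.0208)
Add(Add(-35, H), Mul(Q, 13)) = Add(Add(-35, Rational(-381, 493)), Mul(Rational(289, 48), 13)) = Add(Rational(-17636, 493), Rational(3757, 48)) = Rational(1005673, 23664)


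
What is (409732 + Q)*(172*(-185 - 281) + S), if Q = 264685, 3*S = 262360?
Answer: 14772429968/3 ≈ 4.9241e+9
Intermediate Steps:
S = 262360/3 (S = (⅓)*262360 = 262360/3 ≈ 87453.)
(409732 + Q)*(172*(-185 - 281) + S) = (409732 + 264685)*(172*(-185 - 281) + 262360/3) = 674417*(172*(-466) + 262360/3) = 674417*(-80152 + 262360/3) = 674417*(21904/3) = 14772429968/3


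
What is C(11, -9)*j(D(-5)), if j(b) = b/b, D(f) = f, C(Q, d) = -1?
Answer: -1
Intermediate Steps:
j(b) = 1
C(11, -9)*j(D(-5)) = -1*1 = -1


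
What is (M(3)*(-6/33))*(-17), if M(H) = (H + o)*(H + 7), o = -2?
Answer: 340/11 ≈ 30.909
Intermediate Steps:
M(H) = (-2 + H)*(7 + H) (M(H) = (H - 2)*(H + 7) = (-2 + H)*(7 + H))
(M(3)*(-6/33))*(-17) = ((-14 + 3² + 5*3)*(-6/33))*(-17) = ((-14 + 9 + 15)*(-6*1/33))*(-17) = (10*(-2/11))*(-17) = -20/11*(-17) = 340/11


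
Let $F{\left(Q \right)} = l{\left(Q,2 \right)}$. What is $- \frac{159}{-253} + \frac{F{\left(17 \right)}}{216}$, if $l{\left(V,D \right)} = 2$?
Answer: $\frac{17425}{27324} \approx 0.63772$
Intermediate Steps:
$F{\left(Q \right)} = 2$
$- \frac{159}{-253} + \frac{F{\left(17 \right)}}{216} = - \frac{159}{-253} + \frac{2}{216} = \left(-159\right) \left(- \frac{1}{253}\right) + 2 \cdot \frac{1}{216} = \frac{159}{253} + \frac{1}{108} = \frac{17425}{27324}$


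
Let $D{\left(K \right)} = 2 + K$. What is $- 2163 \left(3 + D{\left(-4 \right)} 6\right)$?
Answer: $19467$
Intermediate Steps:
$- 2163 \left(3 + D{\left(-4 \right)} 6\right) = - 2163 \left(3 + \left(2 - 4\right) 6\right) = - 2163 \left(3 - 12\right) = \left(-2163\right) \left(-9\right) = 19467$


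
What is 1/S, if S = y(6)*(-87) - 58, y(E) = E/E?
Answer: -1/145 ≈ -0.0068966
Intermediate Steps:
y(E) = 1
S = -145 (S = 1*(-87) - 58 = -87 - 58 = -145)
1/S = 1/(-145) = -1/145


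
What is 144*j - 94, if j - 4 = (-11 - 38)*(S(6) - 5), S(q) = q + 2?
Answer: -20686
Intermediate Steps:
S(q) = 2 + q
j = -143 (j = 4 + (-11 - 38)*((2 + 6) - 5) = 4 - 49*(8 - 5) = 4 - 49*3 = 4 - 147 = -143)
144*j - 94 = 144*(-143) - 94 = -20592 - 94 = -20686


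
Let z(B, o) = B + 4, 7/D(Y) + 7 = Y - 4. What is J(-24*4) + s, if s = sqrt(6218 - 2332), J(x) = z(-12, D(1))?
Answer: -8 + sqrt(3886) ≈ 54.338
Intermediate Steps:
D(Y) = 7/(-11 + Y) (D(Y) = 7/(-7 + (Y - 4)) = 7/(-7 + (-4 + Y)) = 7/(-11 + Y))
z(B, o) = 4 + B
J(x) = -8 (J(x) = 4 - 12 = -8)
s = sqrt(3886) ≈ 62.338
J(-24*4) + s = -8 + sqrt(3886)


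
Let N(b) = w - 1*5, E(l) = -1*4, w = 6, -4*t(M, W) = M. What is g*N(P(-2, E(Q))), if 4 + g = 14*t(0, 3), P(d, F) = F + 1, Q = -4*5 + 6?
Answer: -4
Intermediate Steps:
t(M, W) = -M/4
Q = -14 (Q = -20 + 6 = -14)
E(l) = -4
P(d, F) = 1 + F
g = -4 (g = -4 + 14*(-¼*0) = -4 + 14*0 = -4 + 0 = -4)
N(b) = 1 (N(b) = 6 - 1*5 = 6 - 5 = 1)
g*N(P(-2, E(Q))) = -4*1 = -4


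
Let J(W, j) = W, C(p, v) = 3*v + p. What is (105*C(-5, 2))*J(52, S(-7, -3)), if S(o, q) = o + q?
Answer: 5460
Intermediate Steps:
C(p, v) = p + 3*v
(105*C(-5, 2))*J(52, S(-7, -3)) = (105*(-5 + 3*2))*52 = (105*(-5 + 6))*52 = (105*1)*52 = 105*52 = 5460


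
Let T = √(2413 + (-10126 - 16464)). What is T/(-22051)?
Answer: -I*√24177/22051 ≈ -0.0070514*I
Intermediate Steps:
T = I*√24177 (T = √(2413 - 26590) = √(-24177) = I*√24177 ≈ 155.49*I)
T/(-22051) = (I*√24177)/(-22051) = (I*√24177)*(-1/22051) = -I*√24177/22051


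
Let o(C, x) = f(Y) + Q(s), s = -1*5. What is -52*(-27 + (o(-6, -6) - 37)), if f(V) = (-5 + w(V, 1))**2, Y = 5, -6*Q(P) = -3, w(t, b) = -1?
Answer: 1430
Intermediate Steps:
s = -5
Q(P) = 1/2 (Q(P) = -1/6*(-3) = 1/2)
f(V) = 36 (f(V) = (-5 - 1)**2 = (-6)**2 = 36)
o(C, x) = 73/2 (o(C, x) = 36 + 1/2 = 73/2)
-52*(-27 + (o(-6, -6) - 37)) = -52*(-27 + (73/2 - 37)) = -52*(-27 - 1/2) = -52*(-55/2) = 1430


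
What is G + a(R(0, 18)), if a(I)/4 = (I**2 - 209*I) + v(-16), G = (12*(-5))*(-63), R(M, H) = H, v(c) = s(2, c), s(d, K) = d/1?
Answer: -9964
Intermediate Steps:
s(d, K) = d (s(d, K) = d*1 = d)
v(c) = 2
G = 3780 (G = -60*(-63) = 3780)
a(I) = 8 - 836*I + 4*I**2 (a(I) = 4*((I**2 - 209*I) + 2) = 4*(2 + I**2 - 209*I) = 8 - 836*I + 4*I**2)
G + a(R(0, 18)) = 3780 + (8 - 836*18 + 4*18**2) = 3780 + (8 - 15048 + 4*324) = 3780 + (8 - 15048 + 1296) = 3780 - 13744 = -9964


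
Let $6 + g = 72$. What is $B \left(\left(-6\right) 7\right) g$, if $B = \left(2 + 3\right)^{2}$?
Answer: $-69300$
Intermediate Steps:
$g = 66$ ($g = -6 + 72 = 66$)
$B = 25$ ($B = 5^{2} = 25$)
$B \left(\left(-6\right) 7\right) g = 25 \left(\left(-6\right) 7\right) 66 = 25 \left(-42\right) 66 = \left(-1050\right) 66 = -69300$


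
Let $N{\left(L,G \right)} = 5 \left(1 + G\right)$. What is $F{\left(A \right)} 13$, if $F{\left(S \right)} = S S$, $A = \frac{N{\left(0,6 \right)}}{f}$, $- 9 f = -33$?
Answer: $\frac{143325}{121} \approx 1184.5$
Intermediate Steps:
$f = \frac{11}{3}$ ($f = \left(- \frac{1}{9}\right) \left(-33\right) = \frac{11}{3} \approx 3.6667$)
$N{\left(L,G \right)} = 5 + 5 G$
$A = \frac{105}{11}$ ($A = \frac{5 + 5 \cdot 6}{\frac{11}{3}} = \left(5 + 30\right) \frac{3}{11} = 35 \cdot \frac{3}{11} = \frac{105}{11} \approx 9.5455$)
$F{\left(S \right)} = S^{2}$
$F{\left(A \right)} 13 = \left(\frac{105}{11}\right)^{2} \cdot 13 = \frac{11025}{121} \cdot 13 = \frac{143325}{121}$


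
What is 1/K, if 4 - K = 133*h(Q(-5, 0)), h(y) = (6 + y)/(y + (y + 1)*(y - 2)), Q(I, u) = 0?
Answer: 1/403 ≈ 0.0024814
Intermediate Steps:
h(y) = (6 + y)/(y + (1 + y)*(-2 + y))
K = 403 (K = 4 - 133*(6 + 0)/(-2 + 0²) = 4 - 133*6/(-2 + 0) = 4 - 133*6/(-2) = 4 - 133*(-½*6) = 4 - 133*(-3) = 4 - 1*(-399) = 4 + 399 = 403)
1/K = 1/403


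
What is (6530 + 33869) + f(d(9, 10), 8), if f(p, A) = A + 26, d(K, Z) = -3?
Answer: 40433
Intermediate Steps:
f(p, A) = 26 + A
(6530 + 33869) + f(d(9, 10), 8) = (6530 + 33869) + (26 + 8) = 40399 + 34 = 40433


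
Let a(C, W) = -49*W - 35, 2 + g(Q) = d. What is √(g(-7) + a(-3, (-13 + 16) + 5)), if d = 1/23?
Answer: I*√226918/23 ≈ 20.711*I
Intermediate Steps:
d = 1/23 ≈ 0.043478
g(Q) = -45/23 (g(Q) = -2 + 1/23 = -45/23)
a(C, W) = -35 - 49*W
√(g(-7) + a(-3, (-13 + 16) + 5)) = √(-45/23 + (-35 - 49*((-13 + 16) + 5))) = √(-45/23 + (-35 - 49*(3 + 5))) = √(-45/23 + (-35 - 49*8)) = √(-45/23 + (-35 - 392)) = √(-45/23 - 427) = √(-9866/23) = I*√226918/23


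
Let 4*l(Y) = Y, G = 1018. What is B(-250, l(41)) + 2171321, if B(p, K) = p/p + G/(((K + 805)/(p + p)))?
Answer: 7078645042/3261 ≈ 2.1707e+6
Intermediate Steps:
l(Y) = Y/4
B(p, K) = 1 + 2036*p/(805 + K) (B(p, K) = p/p + 1018/(((K + 805)/(p + p))) = 1 + 1018/(((805 + K)/((2*p)))) = 1 + 1018/(((805 + K)*(1/(2*p)))) = 1 + 1018/(((805 + K)/(2*p))) = 1 + 1018*(2*p/(805 + K)) = 1 + 2036*p/(805 + K))
B(-250, l(41)) + 2171321 = (805 + (1/4)*41 + 2036*(-250))/(805 + (1/4)*41) + 2171321 = (805 + 41/4 - 509000)/(805 + 41/4) + 2171321 = -2032739/4/(3261/4) + 2171321 = (4/3261)*(-2032739/4) + 2171321 = -2032739/3261 + 2171321 = 7078645042/3261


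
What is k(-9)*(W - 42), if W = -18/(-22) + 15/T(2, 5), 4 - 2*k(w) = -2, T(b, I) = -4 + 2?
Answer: -3213/22 ≈ -146.05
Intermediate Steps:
T(b, I) = -2
k(w) = 3 (k(w) = 2 - ½*(-2) = 2 + 1 = 3)
W = -147/22 (W = -18/(-22) + 15/(-2) = -18*(-1/22) + 15*(-½) = 9/11 - 15/2 = -147/22 ≈ -6.6818)
k(-9)*(W - 42) = 3*(-147/22 - 42) = 3*(-1071/22) = -3213/22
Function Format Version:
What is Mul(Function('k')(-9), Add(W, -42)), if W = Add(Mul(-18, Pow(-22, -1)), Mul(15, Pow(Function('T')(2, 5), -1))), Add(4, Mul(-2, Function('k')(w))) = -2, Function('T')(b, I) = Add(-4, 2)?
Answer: Rational(-3213, 22) ≈ -146.05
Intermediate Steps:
Function('T')(b, I) = -2
Function('k')(w) = 3 (Function('k')(w) = Add(2, Mul(Rational(-1, 2), -2)) = Add(2, 1) = 3)
W = Rational(-147, 22) (W = Add(Mul(-18, Pow(-22, -1)), Mul(15, Pow(-2, -1))) = Add(Mul(-18, Rational(-1, 22)), Mul(15, Rational(-1, 2))) = Add(Rational(9, 11), Rational(-15, 2)) = Rational(-147, 22) ≈ -6.6818)
Mul(Function('k')(-9), Add(W, -42)) = Mul(3, Add(Rational(-147, 22), -42)) = Mul(3, Rational(-1071, 22)) = Rational(-3213, 22)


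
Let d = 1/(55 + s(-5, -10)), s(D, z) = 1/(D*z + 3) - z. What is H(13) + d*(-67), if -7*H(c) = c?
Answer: -69655/24122 ≈ -2.8876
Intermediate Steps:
s(D, z) = 1/(3 + D*z) - z
H(c) = -c/7
d = 53/3446 (d = 1/(55 + (1 - 3*(-10) - 1*(-5)*(-10)²)/(3 - 5*(-10))) = 1/(55 + (1 + 30 - 1*(-5)*100)/(3 + 50)) = 1/(55 + (1 + 30 + 500)/53) = 1/(55 + (1/53)*531) = 1/(55 + 531/53) = 1/(3446/53) = 53/3446 ≈ 0.015380)
H(13) + d*(-67) = -⅐*13 + (53/3446)*(-67) = -13/7 - 3551/3446 = -69655/24122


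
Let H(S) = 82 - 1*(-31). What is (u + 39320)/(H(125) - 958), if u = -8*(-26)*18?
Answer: -43064/845 ≈ -50.963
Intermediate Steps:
H(S) = 113 (H(S) = 82 + 31 = 113)
u = 3744 (u = 208*18 = 3744)
(u + 39320)/(H(125) - 958) = (3744 + 39320)/(113 - 958) = 43064/(-845) = 43064*(-1/845) = -43064/845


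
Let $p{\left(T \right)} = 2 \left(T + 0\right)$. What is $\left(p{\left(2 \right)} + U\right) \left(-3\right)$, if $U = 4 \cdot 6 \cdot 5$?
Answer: $-372$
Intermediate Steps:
$U = 120$ ($U = 24 \cdot 5 = 120$)
$p{\left(T \right)} = 2 T$
$\left(p{\left(2 \right)} + U\right) \left(-3\right) = \left(2 \cdot 2 + 120\right) \left(-3\right) = \left(4 + 120\right) \left(-3\right) = 124 \left(-3\right) = -372$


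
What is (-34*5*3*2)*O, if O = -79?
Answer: 80580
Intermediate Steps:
(-34*5*3*2)*O = -34*5*3*2*(-79) = -510*2*(-79) = -34*30*(-79) = -1020*(-79) = 80580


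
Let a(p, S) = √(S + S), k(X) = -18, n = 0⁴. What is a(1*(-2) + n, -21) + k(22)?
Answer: -18 + I*√42 ≈ -18.0 + 6.4807*I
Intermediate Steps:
n = 0
a(p, S) = √2*√S (a(p, S) = √(2*S) = √2*√S)
a(1*(-2) + n, -21) + k(22) = √2*√(-21) - 18 = √2*(I*√21) - 18 = I*√42 - 18 = -18 + I*√42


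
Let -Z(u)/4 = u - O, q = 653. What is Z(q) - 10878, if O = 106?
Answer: -13066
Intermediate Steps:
Z(u) = 424 - 4*u (Z(u) = -4*(u - 1*106) = -4*(u - 106) = -4*(-106 + u) = 424 - 4*u)
Z(q) - 10878 = (424 - 4*653) - 10878 = (424 - 2612) - 10878 = -2188 - 10878 = -13066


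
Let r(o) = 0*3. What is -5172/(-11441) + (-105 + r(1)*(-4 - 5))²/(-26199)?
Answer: 1040467/33304751 ≈ 0.031241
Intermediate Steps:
r(o) = 0
-5172/(-11441) + (-105 + r(1)*(-4 - 5))²/(-26199) = -5172/(-11441) + (-105 + 0*(-4 - 5))²/(-26199) = -5172*(-1/11441) + (-105 + 0*(-9))²*(-1/26199) = 5172/11441 + (-105 + 0)²*(-1/26199) = 5172/11441 + (-105)²*(-1/26199) = 5172/11441 + 11025*(-1/26199) = 5172/11441 - 1225/2911 = 1040467/33304751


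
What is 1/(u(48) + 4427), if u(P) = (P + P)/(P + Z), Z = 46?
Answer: 47/208117 ≈ 0.00022583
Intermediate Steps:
u(P) = 2*P/(46 + P) (u(P) = (P + P)/(P + 46) = (2*P)/(46 + P) = 2*P/(46 + P))
1/(u(48) + 4427) = 1/(2*48/(46 + 48) + 4427) = 1/(2*48/94 + 4427) = 1/(2*48*(1/94) + 4427) = 1/(48/47 + 4427) = 1/(208117/47) = 47/208117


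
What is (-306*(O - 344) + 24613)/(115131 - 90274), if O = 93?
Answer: 101419/24857 ≈ 4.0801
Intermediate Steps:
(-306*(O - 344) + 24613)/(115131 - 90274) = (-306*(93 - 344) + 24613)/(115131 - 90274) = (-306*(-251) + 24613)/24857 = (76806 + 24613)*(1/24857) = 101419*(1/24857) = 101419/24857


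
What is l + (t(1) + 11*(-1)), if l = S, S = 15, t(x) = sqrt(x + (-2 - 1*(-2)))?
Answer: 5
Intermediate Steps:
t(x) = sqrt(x) (t(x) = sqrt(x + (-2 + 2)) = sqrt(x + 0) = sqrt(x))
l = 15
l + (t(1) + 11*(-1)) = 15 + (sqrt(1) + 11*(-1)) = 15 + (1 - 11) = 15 - 10 = 5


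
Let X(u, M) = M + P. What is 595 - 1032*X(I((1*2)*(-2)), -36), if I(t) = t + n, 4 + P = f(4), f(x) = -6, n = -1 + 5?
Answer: 48067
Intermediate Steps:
n = 4
P = -10 (P = -4 - 6 = -10)
I(t) = 4 + t (I(t) = t + 4 = 4 + t)
X(u, M) = -10 + M (X(u, M) = M - 10 = -10 + M)
595 - 1032*X(I((1*2)*(-2)), -36) = 595 - 1032*(-10 - 36) = 595 - 1032*(-46) = 595 + 47472 = 48067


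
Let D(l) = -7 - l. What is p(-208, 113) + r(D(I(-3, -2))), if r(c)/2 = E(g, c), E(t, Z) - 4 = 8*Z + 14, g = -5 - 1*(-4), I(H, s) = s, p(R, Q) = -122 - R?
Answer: 42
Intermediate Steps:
g = -1 (g = -5 + 4 = -1)
E(t, Z) = 18 + 8*Z (E(t, Z) = 4 + (8*Z + 14) = 4 + (14 + 8*Z) = 18 + 8*Z)
r(c) = 36 + 16*c (r(c) = 2*(18 + 8*c) = 36 + 16*c)
p(-208, 113) + r(D(I(-3, -2))) = (-122 - 1*(-208)) + (36 + 16*(-7 - 1*(-2))) = (-122 + 208) + (36 + 16*(-7 + 2)) = 86 + (36 + 16*(-5)) = 86 + (36 - 80) = 86 - 44 = 42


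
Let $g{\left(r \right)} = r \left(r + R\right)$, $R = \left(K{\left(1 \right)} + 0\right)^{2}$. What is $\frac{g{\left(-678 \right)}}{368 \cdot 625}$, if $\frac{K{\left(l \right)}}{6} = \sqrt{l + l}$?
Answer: $\frac{102717}{57500} \approx 1.7864$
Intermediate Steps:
$K{\left(l \right)} = 6 \sqrt{2} \sqrt{l}$ ($K{\left(l \right)} = 6 \sqrt{l + l} = 6 \sqrt{2 l} = 6 \sqrt{2} \sqrt{l}$)
$R = 72$ ($R = \left(6 \sqrt{2} \sqrt{1} + 0\right)^{2} = \left(6 \sqrt{2} \cdot 1 + 0\right)^{2} = \left(6 \sqrt{2} + 0\right)^{2} = \left(6 \sqrt{2}\right)^{2} = 72$)
$g{\left(r \right)} = r \left(72 + r\right)$ ($g{\left(r \right)} = r \left(r + 72\right) = r \left(72 + r\right)$)
$\frac{g{\left(-678 \right)}}{368 \cdot 625} = \frac{\left(-678\right) \left(72 - 678\right)}{368 \cdot 625} = \frac{\left(-678\right) \left(-606\right)}{230000} = 410868 \cdot \frac{1}{230000} = \frac{102717}{57500}$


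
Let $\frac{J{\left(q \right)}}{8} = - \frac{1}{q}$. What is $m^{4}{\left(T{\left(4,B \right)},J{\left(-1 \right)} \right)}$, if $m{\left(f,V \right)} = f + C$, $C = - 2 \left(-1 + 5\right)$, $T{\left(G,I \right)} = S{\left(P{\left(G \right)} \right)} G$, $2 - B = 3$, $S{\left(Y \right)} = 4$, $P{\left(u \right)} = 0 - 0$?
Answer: $4096$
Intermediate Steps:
$J{\left(q \right)} = - \frac{8}{q}$ ($J{\left(q \right)} = 8 \left(- \frac{1}{q}\right) = - \frac{8}{q}$)
$P{\left(u \right)} = 0$ ($P{\left(u \right)} = 0 + 0 = 0$)
$B = -1$ ($B = 2 - 3 = -1$)
$T{\left(G,I \right)} = 4 G$
$C = -8$ ($C = \left(-2\right) 4 = -8$)
$m{\left(f,V \right)} = -8 + f$ ($m{\left(f,V \right)} = f - 8 = -8 + f$)
$m^{4}{\left(T{\left(4,B \right)},J{\left(-1 \right)} \right)} = \left(-8 + 4 \cdot 4\right)^{4} = \left(-8 + 16\right)^{4} = 8^{4} = 4096$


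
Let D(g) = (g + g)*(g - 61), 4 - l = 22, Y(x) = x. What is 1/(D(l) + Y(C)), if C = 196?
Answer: 1/3040 ≈ 0.00032895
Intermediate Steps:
l = -18 (l = 4 - 1*22 = 4 - 22 = -18)
D(g) = 2*g*(-61 + g) (D(g) = (2*g)*(-61 + g) = 2*g*(-61 + g))
1/(D(l) + Y(C)) = 1/(2*(-18)*(-61 - 18) + 196) = 1/(2*(-18)*(-79) + 196) = 1/(2844 + 196) = 1/3040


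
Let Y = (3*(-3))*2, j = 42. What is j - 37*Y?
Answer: 708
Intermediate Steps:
Y = -18 (Y = -9*2 = -18)
j - 37*Y = 42 - 37*(-18) = 42 + 666 = 708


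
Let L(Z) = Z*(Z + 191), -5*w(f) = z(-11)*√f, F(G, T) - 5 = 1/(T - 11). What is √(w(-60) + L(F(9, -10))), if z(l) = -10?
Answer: 2*√(106990 + 441*I*√15)/21 ≈ 31.153 + 0.24864*I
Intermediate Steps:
F(G, T) = 5 + 1/(-11 + T) (F(G, T) = 5 + 1/(T - 11) = 5 + 1/(-11 + T))
w(f) = 2*√f (w(f) = -(-2)*√f = 2*√f)
L(Z) = Z*(191 + Z)
√(w(-60) + L(F(9, -10))) = √(2*√(-60) + ((-54 + 5*(-10))/(-11 - 10))*(191 + (-54 + 5*(-10))/(-11 - 10))) = √(2*(2*I*√15) + ((-54 - 50)/(-21))*(191 + (-54 - 50)/(-21))) = √(4*I*√15 + (-1/21*(-104))*(191 - 1/21*(-104))) = √(4*I*√15 + 104*(191 + 104/21)/21) = √(4*I*√15 + (104/21)*(4115/21)) = √(4*I*√15 + 427960/441) = √(427960/441 + 4*I*√15)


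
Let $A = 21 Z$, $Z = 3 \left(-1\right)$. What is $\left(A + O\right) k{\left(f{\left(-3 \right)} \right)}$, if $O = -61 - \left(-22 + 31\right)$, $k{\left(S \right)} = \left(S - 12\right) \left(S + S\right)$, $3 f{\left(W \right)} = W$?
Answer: $-3458$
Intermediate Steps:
$f{\left(W \right)} = \frac{W}{3}$
$k{\left(S \right)} = 2 S \left(-12 + S\right)$ ($k{\left(S \right)} = \left(-12 + S\right) 2 S = 2 S \left(-12 + S\right)$)
$Z = -3$
$A = -63$ ($A = 21 \left(-3\right) = -63$)
$O = -70$ ($O = -61 - 9 = -70$)
$\left(A + O\right) k{\left(f{\left(-3 \right)} \right)} = \left(-63 - 70\right) 2 \cdot \frac{1}{3} \left(-3\right) \left(-12 + \frac{1}{3} \left(-3\right)\right) = - 133 \cdot 2 \left(-1\right) \left(-12 - 1\right) = - 133 \cdot 2 \left(-1\right) \left(-13\right) = \left(-133\right) 26 = -3458$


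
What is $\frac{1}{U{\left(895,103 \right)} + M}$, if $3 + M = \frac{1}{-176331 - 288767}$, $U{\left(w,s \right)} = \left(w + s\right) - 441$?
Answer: $\frac{465098}{257664291} \approx 0.0018051$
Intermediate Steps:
$U{\left(w,s \right)} = -441 + s + w$ ($U{\left(w,s \right)} = \left(s + w\right) - 441 = -441 + s + w$)
$M = - \frac{1395295}{465098}$ ($M = -3 + \frac{1}{-176331 - 288767} = -3 + \frac{1}{-465098} = -3 - \frac{1}{465098} = - \frac{1395295}{465098} \approx -3.0$)
$\frac{1}{U{\left(895,103 \right)} + M} = \frac{1}{\left(-441 + 103 + 895\right) - \frac{1395295}{465098}} = \frac{1}{557 - \frac{1395295}{465098}} = \frac{1}{\frac{257664291}{465098}} = \frac{465098}{257664291}$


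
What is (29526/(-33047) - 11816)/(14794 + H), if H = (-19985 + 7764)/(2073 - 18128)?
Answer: -895669179470/1121378615411 ≈ -0.79872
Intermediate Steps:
H = 12221/16055 (H = -12221/(-16055) = -12221*(-1/16055) = 12221/16055 ≈ 0.76120)
(29526/(-33047) - 11816)/(14794 + H) = (29526/(-33047) - 11816)/(14794 + 12221/16055) = (29526*(-1/33047) - 11816)/(237529891/16055) = (-4218/4721 - 11816)*(16055/237529891) = -55787554/4721*16055/237529891 = -895669179470/1121378615411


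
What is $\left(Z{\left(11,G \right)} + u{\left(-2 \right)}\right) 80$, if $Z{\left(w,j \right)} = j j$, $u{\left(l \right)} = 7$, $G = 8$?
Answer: $5680$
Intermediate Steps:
$Z{\left(w,j \right)} = j^{2}$
$\left(Z{\left(11,G \right)} + u{\left(-2 \right)}\right) 80 = \left(8^{2} + 7\right) 80 = \left(64 + 7\right) 80 = 71 \cdot 80 = 5680$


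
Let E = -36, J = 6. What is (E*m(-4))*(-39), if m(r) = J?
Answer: 8424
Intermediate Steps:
m(r) = 6
(E*m(-4))*(-39) = -36*6*(-39) = -216*(-39) = 8424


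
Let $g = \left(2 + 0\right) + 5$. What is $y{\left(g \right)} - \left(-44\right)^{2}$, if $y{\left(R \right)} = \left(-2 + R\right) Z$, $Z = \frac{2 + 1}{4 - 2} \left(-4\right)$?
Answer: $-1966$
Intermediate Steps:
$g = 7$ ($g = 2 + 5 = 7$)
$Z = -6$ ($Z = \frac{3}{2} \left(-4\right) = -6$)
$y{\left(R \right)} = 12 - 6 R$ ($y{\left(R \right)} = \left(-2 + R\right) \left(-6\right) = 12 - 6 R$)
$y{\left(g \right)} - \left(-44\right)^{2} = \left(12 - 42\right) - \left(-44\right)^{2} = \left(12 - 42\right) - 1936 = -30 - 1936 = -1966$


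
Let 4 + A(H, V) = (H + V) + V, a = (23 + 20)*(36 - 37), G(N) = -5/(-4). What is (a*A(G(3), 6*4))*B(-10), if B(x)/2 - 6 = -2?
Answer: -15566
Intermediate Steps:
G(N) = 5/4 (G(N) = -5*(-¼) = 5/4)
B(x) = 8 (B(x) = 12 + 2*(-2) = 12 - 4 = 8)
a = -43 (a = 43*(-1) = -43)
A(H, V) = -4 + H + 2*V (A(H, V) = -4 + ((H + V) + V) = -4 + (H + 2*V) = -4 + H + 2*V)
(a*A(G(3), 6*4))*B(-10) = -43*(-4 + 5/4 + 2*(6*4))*8 = -43*(-4 + 5/4 + 2*24)*8 = -43*(-4 + 5/4 + 48)*8 = -43*181/4*8 = -7783/4*8 = -15566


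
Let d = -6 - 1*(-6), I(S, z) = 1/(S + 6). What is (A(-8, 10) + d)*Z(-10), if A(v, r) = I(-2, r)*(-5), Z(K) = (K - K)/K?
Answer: 0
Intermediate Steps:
I(S, z) = 1/(6 + S)
Z(K) = 0 (Z(K) = 0/K = 0)
A(v, r) = -5/4 (A(v, r) = -5/(6 - 2) = -5/4)
d = 0 (d = -6 + 6 = 0)
(A(-8, 10) + d)*Z(-10) = (-5/4 + 0)*0 = -5/4*0 = 0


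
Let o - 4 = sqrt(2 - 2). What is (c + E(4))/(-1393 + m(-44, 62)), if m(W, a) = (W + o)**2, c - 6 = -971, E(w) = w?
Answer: -961/207 ≈ -4.6425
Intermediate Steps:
c = -965 (c = 6 - 971 = -965)
o = 4 (o = 4 + sqrt(2 - 2) = 4 + sqrt(0) = 4 + 0 = 4)
m(W, a) = (4 + W)**2 (m(W, a) = (W + 4)**2 = (4 + W)**2)
(c + E(4))/(-1393 + m(-44, 62)) = (-965 + 4)/(-1393 + (4 - 44)**2) = -961/(-1393 + (-40)**2) = -961/(-1393 + 1600) = -961/207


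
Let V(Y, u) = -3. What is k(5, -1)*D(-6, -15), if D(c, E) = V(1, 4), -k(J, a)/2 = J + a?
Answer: 24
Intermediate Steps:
k(J, a) = -2*J - 2*a (k(J, a) = -2*(J + a) = -2*J - 2*a)
D(c, E) = -3
k(5, -1)*D(-6, -15) = (-2*5 - 2*(-1))*(-3) = (-10 + 2)*(-3) = -8*(-3) = 24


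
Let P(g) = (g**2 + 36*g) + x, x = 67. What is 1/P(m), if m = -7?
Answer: -1/136 ≈ -0.0073529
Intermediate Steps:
P(g) = 67 + g**2 + 36*g (P(g) = (g**2 + 36*g) + 67 = 67 + g**2 + 36*g)
1/P(m) = 1/(67 + (-7)**2 + 36*(-7)) = 1/(67 + 49 - 252) = 1/(-136) = -1/136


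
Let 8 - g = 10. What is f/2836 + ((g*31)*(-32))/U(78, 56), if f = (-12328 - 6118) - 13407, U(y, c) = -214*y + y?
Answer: -267416183/23558652 ≈ -11.351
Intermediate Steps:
U(y, c) = -213*y
g = -2 (g = 8 - 1*10 = 8 - 10 = -2)
f = -31853 (f = -18446 - 13407 = -31853)
f/2836 + ((g*31)*(-32))/U(78, 56) = -31853/2836 + (-2*31*(-32))/((-213*78)) = -31853*1/2836 - 62*(-32)/(-16614) = -31853/2836 + 1984*(-1/16614) = -31853/2836 - 992/8307 = -267416183/23558652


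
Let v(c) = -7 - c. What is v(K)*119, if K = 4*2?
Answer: -1785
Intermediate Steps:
K = 8
v(K)*119 = (-7 - 1*8)*119 = (-7 - 8)*119 = -15*119 = -1785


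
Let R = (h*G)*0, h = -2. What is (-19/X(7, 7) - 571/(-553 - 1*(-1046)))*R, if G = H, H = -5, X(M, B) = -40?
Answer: 0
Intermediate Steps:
G = -5
R = 0 (R = -2*(-5)*0 = 10*0 = 0)
(-19/X(7, 7) - 571/(-553 - 1*(-1046)))*R = (-19/(-40) - 571/(-553 - 1*(-1046)))*0 = (-19*(-1/40) - 571/(-553 + 1046))*0 = (19/40 - 571/493)*0 = -13473/19720*0 = 0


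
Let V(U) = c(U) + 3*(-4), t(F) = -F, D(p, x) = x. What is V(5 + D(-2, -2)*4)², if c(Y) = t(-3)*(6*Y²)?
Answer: 22500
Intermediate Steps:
c(Y) = 18*Y² (c(Y) = (-1*(-3))*(6*Y²) = 3*(6*Y²) = 18*Y²)
V(U) = -12 + 18*U² (V(U) = 18*U² + 3*(-4) = 18*U² - 12 = -12 + 18*U²)
V(5 + D(-2, -2)*4)² = (-12 + 18*(5 - 2*4)²)² = (-12 + 18*(5 - 8)²)² = (-12 + 18*(-3)²)² = (-12 + 18*9)² = (-12 + 162)² = 150² = 22500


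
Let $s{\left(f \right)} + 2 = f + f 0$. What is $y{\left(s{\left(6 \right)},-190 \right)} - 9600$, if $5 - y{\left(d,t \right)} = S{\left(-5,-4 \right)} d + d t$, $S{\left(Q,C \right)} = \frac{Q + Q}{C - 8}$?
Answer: $- \frac{26515}{3} \approx -8838.3$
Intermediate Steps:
$s{\left(f \right)} = -2 + f$ ($s{\left(f \right)} = -2 + \left(f + f 0\right) = -2 + \left(f + 0\right) = -2 + f$)
$S{\left(Q,C \right)} = \frac{2 Q}{-8 + C}$
$y{\left(d,t \right)} = 5 - \frac{5 d}{6} - d t$ ($y{\left(d,t \right)} = 5 - \left(2 \left(-5\right) \frac{1}{-8 - 4} d + d t\right) = 5 - \left(2 \left(-5\right) \frac{1}{-12} d + d t\right) = 5 - \left(2 \left(-5\right) \left(- \frac{1}{12}\right) d + d t\right) = 5 - \left(\frac{5 d}{6} + d t\right) = 5 - \frac{5 d}{6} - d t$)
$y{\left(s{\left(6 \right)},-190 \right)} - 9600 = \left(5 - \frac{5 \left(-2 + 6\right)}{6} - \left(-2 + 6\right) \left(-190\right)\right) - 9600 = \left(5 - \frac{10}{3} - 4 \left(-190\right)\right) - 9600 = \left(5 - \frac{10}{3} + 760\right) - 9600 = \frac{2285}{3} - 9600 = - \frac{26515}{3}$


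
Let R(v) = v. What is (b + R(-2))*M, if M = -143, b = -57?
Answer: 8437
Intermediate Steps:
(b + R(-2))*M = (-57 - 2)*(-143) = -59*(-143) = 8437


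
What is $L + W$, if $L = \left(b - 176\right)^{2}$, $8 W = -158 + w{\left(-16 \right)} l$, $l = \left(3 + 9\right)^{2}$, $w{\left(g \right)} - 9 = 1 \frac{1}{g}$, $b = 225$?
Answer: $\frac{20337}{8} \approx 2542.1$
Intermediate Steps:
$w{\left(g \right)} = 9 + \frac{1}{g}$ ($w{\left(g \right)} = 9 + 1 \frac{1}{g} = 9 + \frac{1}{g}$)
$l = 144$ ($l = 12^{2} = 144$)
$W = \frac{1129}{8}$ ($W = \frac{-158 + \left(9 + \frac{1}{-16}\right) 144}{8} = \frac{-158 + \left(9 - \frac{1}{16}\right) 144}{8} = \frac{-158 + \frac{143}{16} \cdot 144}{8} = \frac{-158 + 1287}{8} = \frac{1}{8} \cdot 1129 = \frac{1129}{8} \approx 141.13$)
$L = 2401$ ($L = \left(225 - 176\right)^{2} = 49^{2} = 2401$)
$L + W = 2401 + \frac{1129}{8} = \frac{20337}{8}$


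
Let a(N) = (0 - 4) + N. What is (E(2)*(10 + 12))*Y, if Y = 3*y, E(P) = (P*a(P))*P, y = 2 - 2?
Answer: 0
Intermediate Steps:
y = 0
a(N) = -4 + N
E(P) = P²*(-4 + P) (E(P) = (P*(-4 + P))*P = P²*(-4 + P))
Y = 0 (Y = 3*0 = 0)
(E(2)*(10 + 12))*Y = ((2²*(-4 + 2))*(10 + 12))*0 = ((4*(-2))*22)*0 = -8*22*0 = -176*0 = 0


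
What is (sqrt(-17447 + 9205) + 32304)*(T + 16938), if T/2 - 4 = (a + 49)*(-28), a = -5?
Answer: 467826528 + 14482*I*sqrt(8242) ≈ 4.6783e+8 + 1.3148e+6*I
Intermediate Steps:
T = -2456 (T = 8 + 2*((-5 + 49)*(-28)) = 8 + 2*(44*(-28)) = 8 + 2*(-1232) = 8 - 2464 = -2456)
(sqrt(-17447 + 9205) + 32304)*(T + 16938) = (sqrt(-17447 + 9205) + 32304)*(-2456 + 16938) = (sqrt(-8242) + 32304)*14482 = (I*sqrt(8242) + 32304)*14482 = (32304 + I*sqrt(8242))*14482 = 467826528 + 14482*I*sqrt(8242)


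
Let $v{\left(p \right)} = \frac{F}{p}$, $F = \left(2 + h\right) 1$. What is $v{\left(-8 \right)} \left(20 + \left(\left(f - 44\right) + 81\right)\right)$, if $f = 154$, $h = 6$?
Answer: $-211$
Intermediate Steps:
$F = 8$ ($F = \left(2 + 6\right) 1 = 8 \cdot 1 = 8$)
$v{\left(p \right)} = \frac{8}{p}$
$v{\left(-8 \right)} \left(20 + \left(\left(f - 44\right) + 81\right)\right) = \frac{8}{-8} \left(20 + \left(\left(154 - 44\right) + 81\right)\right) = 8 \left(- \frac{1}{8}\right) \left(20 + \left(110 + 81\right)\right) = - (20 + 191) = \left(-1\right) 211 = -211$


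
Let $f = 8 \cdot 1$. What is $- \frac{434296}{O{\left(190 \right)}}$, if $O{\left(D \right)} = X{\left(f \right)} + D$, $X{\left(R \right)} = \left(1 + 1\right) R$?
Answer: $- \frac{217148}{103} \approx -2108.2$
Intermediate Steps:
$f = 8$
$X{\left(R \right)} = 2 R$
$O{\left(D \right)} = 16 + D$ ($O{\left(D \right)} = 2 \cdot 8 + D = 16 + D$)
$- \frac{434296}{O{\left(190 \right)}} = - \frac{434296}{16 + 190} = - \frac{434296}{206} = \left(-434296\right) \frac{1}{206} = - \frac{217148}{103}$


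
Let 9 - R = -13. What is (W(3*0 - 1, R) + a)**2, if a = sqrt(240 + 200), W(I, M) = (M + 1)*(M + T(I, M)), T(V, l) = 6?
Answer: 415176 + 2576*sqrt(110) ≈ 4.4219e+5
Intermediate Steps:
R = 22 (R = 9 - 1*(-13) = 9 + 13 = 22)
W(I, M) = (1 + M)*(6 + M) (W(I, M) = (M + 1)*(M + 6) = (1 + M)*(6 + M))
a = 2*sqrt(110) (a = sqrt(440) = 2*sqrt(110) ≈ 20.976)
(W(3*0 - 1, R) + a)**2 = ((6 + 22**2 + 7*22) + 2*sqrt(110))**2 = ((6 + 484 + 154) + 2*sqrt(110))**2 = (644 + 2*sqrt(110))**2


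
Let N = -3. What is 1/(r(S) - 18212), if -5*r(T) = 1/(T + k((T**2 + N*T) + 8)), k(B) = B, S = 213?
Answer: -224755/4093238061 ≈ -5.4909e-5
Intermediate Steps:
r(T) = -1/(5*(8 + T**2 - 2*T)) (r(T) = -1/(5*(T + ((T**2 - 3*T) + 8))) = -1/(5*(T + (8 + T**2 - 3*T))) = -1/(5*(8 + T**2 - 2*T)))
1/(r(S) - 18212) = 1/(-1/(40 - 10*213 + 5*213**2) - 18212) = 1/(-1/(40 - 2130 + 5*45369) - 18212) = 1/(-1/(40 - 2130 + 226845) - 18212) = 1/(-1/224755 - 18212) = 1/(-4093238061/224755) = -224755/4093238061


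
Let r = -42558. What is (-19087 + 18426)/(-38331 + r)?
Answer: 661/80889 ≈ 0.0081717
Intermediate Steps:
(-19087 + 18426)/(-38331 + r) = (-19087 + 18426)/(-38331 - 42558) = -661/(-80889) = -661*(-1/80889) = 661/80889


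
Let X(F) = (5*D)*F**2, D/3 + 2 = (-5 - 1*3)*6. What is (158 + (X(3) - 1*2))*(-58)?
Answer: 382452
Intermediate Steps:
D = -150 (D = -6 + 3*((-5 - 1*3)*6) = -6 + 3*((-5 - 3)*6) = -6 + 3*(-8*6) = -6 + 3*(-48) = -6 - 144 = -150)
X(F) = -750*F**2 (X(F) = (5*(-150))*F**2 = -750*F**2)
(158 + (X(3) - 1*2))*(-58) = (158 + (-750*3**2 - 1*2))*(-58) = (158 + (-750*9 - 2))*(-58) = (158 + (-6750 - 2))*(-58) = (158 - 6752)*(-58) = -6594*(-58) = 382452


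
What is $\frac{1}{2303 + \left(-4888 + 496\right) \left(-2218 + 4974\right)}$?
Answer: $- \frac{1}{12102049} \approx -8.2631 \cdot 10^{-8}$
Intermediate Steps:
$\frac{1}{2303 + \left(-4888 + 496\right) \left(-2218 + 4974\right)} = \frac{1}{2303 - 12104352} = \frac{1}{-12102049} = - \frac{1}{12102049}$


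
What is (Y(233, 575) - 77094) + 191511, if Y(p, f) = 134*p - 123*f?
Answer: 74914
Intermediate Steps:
Y(p, f) = -123*f + 134*p
(Y(233, 575) - 77094) + 191511 = ((-123*575 + 134*233) - 77094) + 191511 = ((-70725 + 31222) - 77094) + 191511 = (-39503 - 77094) + 191511 = -116597 + 191511 = 74914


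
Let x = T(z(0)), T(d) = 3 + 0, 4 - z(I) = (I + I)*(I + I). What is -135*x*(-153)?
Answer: 61965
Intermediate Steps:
z(I) = 4 - 4*I² (z(I) = 4 - (I + I)*(I + I) = 4 - 2*I*2*I = 4 - 4*I²)
T(d) = 3
x = 3
-135*x*(-153) = -135*3*(-153) = -405*(-153) = 61965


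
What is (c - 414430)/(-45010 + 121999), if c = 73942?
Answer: -113496/25663 ≈ -4.4226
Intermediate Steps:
(c - 414430)/(-45010 + 121999) = (73942 - 414430)/(-45010 + 121999) = -340488/76989 = -340488*1/76989 = -113496/25663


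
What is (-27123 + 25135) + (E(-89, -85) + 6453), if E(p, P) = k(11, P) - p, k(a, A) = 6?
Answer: 4560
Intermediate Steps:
E(p, P) = 6 - p
(-27123 + 25135) + (E(-89, -85) + 6453) = (-27123 + 25135) + ((6 - 1*(-89)) + 6453) = -1988 + ((6 + 89) + 6453) = -1988 + (95 + 6453) = -1988 + 6548 = 4560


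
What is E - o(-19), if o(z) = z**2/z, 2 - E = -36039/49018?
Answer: 1065417/49018 ≈ 21.735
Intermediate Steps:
E = 134075/49018 (E = 2 - (-36039)/49018 = 2 - 1*(-36039/49018) = 2 + 36039/49018 = 134075/49018 ≈ 2.7352)
o(z) = z
E - o(-19) = 134075/49018 - 1*(-19) = 134075/49018 + 19 = 1065417/49018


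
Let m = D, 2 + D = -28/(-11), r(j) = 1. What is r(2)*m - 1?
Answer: -5/11 ≈ -0.45455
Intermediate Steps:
D = 6/11 (D = -2 - 28/(-11) = -2 - 28*(-1/11) = -2 + 28/11 = 6/11 ≈ 0.54545)
m = 6/11 ≈ 0.54545
r(2)*m - 1 = 1*(6/11) - 1 = 6/11 - 1 = -5/11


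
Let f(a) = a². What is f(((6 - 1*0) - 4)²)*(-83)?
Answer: -1328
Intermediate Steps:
f(((6 - 1*0) - 4)²)*(-83) = (((6 - 1*0) - 4)²)²*(-83) = (((6 + 0) - 4)²)²*(-83) = ((6 - 4)²)²*(-83) = (2²)²*(-83) = 4²*(-83) = 16*(-83) = -1328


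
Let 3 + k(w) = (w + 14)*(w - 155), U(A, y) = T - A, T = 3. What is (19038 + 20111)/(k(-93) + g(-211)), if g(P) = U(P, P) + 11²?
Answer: 39149/19924 ≈ 1.9649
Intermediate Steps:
U(A, y) = 3 - A
g(P) = 124 - P (g(P) = (3 - P) + 11² = (3 - P) + 121 = 124 - P)
k(w) = -3 + (-155 + w)*(14 + w) (k(w) = -3 + (w + 14)*(w - 155) = -3 + (14 + w)*(-155 + w) = -3 + (-155 + w)*(14 + w))
(19038 + 20111)/(k(-93) + g(-211)) = (19038 + 20111)/((-2173 + (-93)² - 141*(-93)) + (124 - 1*(-211))) = 39149/((-2173 + 8649 + 13113) + (124 + 211)) = 39149/(19589 + 335) = 39149/19924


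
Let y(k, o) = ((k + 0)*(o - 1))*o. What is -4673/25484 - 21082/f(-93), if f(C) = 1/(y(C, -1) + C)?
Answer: 149893774279/25484 ≈ 5.8819e+6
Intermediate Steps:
y(k, o) = k*o*(-1 + o) (y(k, o) = (k*(-1 + o))*o = k*o*(-1 + o))
f(C) = 1/(3*C) (f(C) = 1/(C*(-1)*(-1 - 1) + C) = 1/(C*(-1)*(-2) + C) = 1/(2*C + C) = 1/(3*C))
-4673/25484 - 21082/f(-93) = -4673/25484 - 21082/((⅓)/(-93)) = -4673*1/25484 - 21082/((⅓)*(-1/93)) = -4673/25484 - 21082/(-1/279) = -4673/25484 - 21082*(-279) = -4673/25484 + 5881878 = 149893774279/25484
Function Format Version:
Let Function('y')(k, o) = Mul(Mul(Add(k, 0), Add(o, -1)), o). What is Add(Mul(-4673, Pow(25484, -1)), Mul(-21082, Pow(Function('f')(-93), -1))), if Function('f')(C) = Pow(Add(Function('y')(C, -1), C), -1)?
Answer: Rational(149893774279, 25484) ≈ 5.8819e+6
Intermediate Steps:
Function('y')(k, o) = Mul(k, o, Add(-1, o)) (Function('y')(k, o) = Mul(Mul(k, Add(-1, o)), o) = Mul(k, o, Add(-1, o)))
Function('f')(C) = Mul(Rational(1, 3), Pow(C, -1)) (Function('f')(C) = Pow(Add(Mul(C, -1, Add(-1, -1)), C), -1) = Pow(Add(Mul(C, -1, -2), C), -1) = Pow(Add(Mul(2, C), C), -1) = Pow(Mul(3, C), -1) = Mul(Rational(1, 3), Pow(C, -1)))
Add(Mul(-4673, Pow(25484, -1)), Mul(-21082, Pow(Function('f')(-93), -1))) = Add(Mul(-4673, Pow(25484, -1)), Mul(-21082, Pow(Mul(Rational(1, 3), Pow(-93, -1)), -1))) = Add(Mul(-4673, Rational(1, 25484)), Mul(-21082, Pow(Mul(Rational(1, 3), Rational(-1, 93)), -1))) = Add(Rational(-4673, 25484), Mul(-21082, Pow(Rational(-1, 279), -1))) = Add(Rational(-4673, 25484), Mul(-21082, -279)) = Add(Rational(-4673, 25484), 5881878) = Rational(149893774279, 25484)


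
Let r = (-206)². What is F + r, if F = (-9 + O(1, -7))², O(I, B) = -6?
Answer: 42661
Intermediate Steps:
r = 42436
F = 225 (F = (-9 - 6)² = (-15)² = 225)
F + r = 225 + 42436 = 42661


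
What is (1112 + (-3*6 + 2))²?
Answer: 1201216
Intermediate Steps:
(1112 + (-3*6 + 2))² = (1112 + (-18 + 2))² = (1112 - 16)² = 1096² = 1201216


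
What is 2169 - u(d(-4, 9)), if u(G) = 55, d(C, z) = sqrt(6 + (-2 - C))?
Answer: 2114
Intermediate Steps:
d(C, z) = sqrt(4 - C)
2169 - u(d(-4, 9)) = 2169 - 1*55 = 2169 - 55 = 2114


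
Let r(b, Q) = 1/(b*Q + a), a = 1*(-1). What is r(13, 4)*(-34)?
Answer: -⅔ ≈ -0.66667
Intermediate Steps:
a = -1
r(b, Q) = 1/(-1 + Q*b) (r(b, Q) = 1/(b*Q - 1) = 1/(Q*b - 1) = 1/(-1 + Q*b))
r(13, 4)*(-34) = -34/(-1 + 4*13) = -34/(-1 + 52) = -34/51 = (1/51)*(-34) = -⅔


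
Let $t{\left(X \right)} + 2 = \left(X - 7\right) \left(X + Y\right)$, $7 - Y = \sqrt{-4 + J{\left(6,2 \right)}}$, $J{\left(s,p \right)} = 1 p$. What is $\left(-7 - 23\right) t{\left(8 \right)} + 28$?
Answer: $-362 + 30 i \sqrt{2} \approx -362.0 + 42.426 i$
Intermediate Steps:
$J{\left(s,p \right)} = p$
$Y = 7 - i \sqrt{2}$ ($Y = 7 - \sqrt{-4 + 2} = 7 - \sqrt{-2} = 7 - i \sqrt{2} \approx 7.0 - 1.4142 i$)
$t{\left(X \right)} = -2 + \left(-7 + X\right) \left(7 + X - i \sqrt{2}\right)$ ($t{\left(X \right)} = -2 + \left(X - 7\right) \left(X + \left(7 - i \sqrt{2}\right)\right) = -2 + \left(-7 + X\right) \left(7 + X - i \sqrt{2}\right)$)
$\left(-7 - 23\right) t{\left(8 \right)} + 28 = \left(-7 - 23\right) \left(-51 + 8^{2} + 7 i \sqrt{2} - i 8 \sqrt{2}\right) + 28 = \left(-7 - 23\right) \left(-51 + 64 + 7 i \sqrt{2} - 8 i \sqrt{2}\right) + 28 = - 30 \left(13 - i \sqrt{2}\right) + 28 = \left(-390 + 30 i \sqrt{2}\right) + 28 = -362 + 30 i \sqrt{2}$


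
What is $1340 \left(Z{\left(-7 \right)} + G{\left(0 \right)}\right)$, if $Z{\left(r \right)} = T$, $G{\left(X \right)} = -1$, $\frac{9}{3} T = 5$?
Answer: $\frac{2680}{3} \approx 893.33$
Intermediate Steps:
$T = \frac{5}{3}$ ($T = \frac{1}{3} \cdot 5 = \frac{5}{3} \approx 1.6667$)
$Z{\left(r \right)} = \frac{5}{3}$
$1340 \left(Z{\left(-7 \right)} + G{\left(0 \right)}\right) = 1340 \left(\frac{5}{3} - 1\right) = 1340 \cdot \frac{2}{3} = \frac{2680}{3}$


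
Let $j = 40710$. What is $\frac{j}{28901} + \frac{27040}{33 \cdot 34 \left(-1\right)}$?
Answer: $- \frac{367903210}{16213461} \approx -22.691$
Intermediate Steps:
$\frac{j}{28901} + \frac{27040}{33 \cdot 34 \left(-1\right)} = \frac{40710}{28901} + \frac{27040}{33 \cdot 34 \left(-1\right)} = 40710 \cdot \frac{1}{28901} + \frac{27040}{1122 \left(-1\right)} = \frac{40710}{28901} + \frac{27040}{-1122} = \frac{40710}{28901} + 27040 \left(- \frac{1}{1122}\right) = \frac{40710}{28901} - \frac{13520}{561} = - \frac{367903210}{16213461}$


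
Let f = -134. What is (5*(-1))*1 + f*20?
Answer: -2685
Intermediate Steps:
(5*(-1))*1 + f*20 = (5*(-1))*1 - 134*20 = -5*1 - 2680 = -5 - 2680 = -2685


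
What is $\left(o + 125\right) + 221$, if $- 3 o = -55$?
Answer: $\frac{1093}{3} \approx 364.33$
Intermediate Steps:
$o = \frac{55}{3}$ ($o = \left(- \frac{1}{3}\right) \left(-55\right) = \frac{55}{3} \approx 18.333$)
$\left(o + 125\right) + 221 = \left(\frac{55}{3} + 125\right) + 221 = \frac{430}{3} + 221 = \frac{1093}{3}$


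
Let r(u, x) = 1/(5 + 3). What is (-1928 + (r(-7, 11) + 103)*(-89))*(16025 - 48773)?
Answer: 727406763/2 ≈ 3.6370e+8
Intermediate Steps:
r(u, x) = ⅛ (r(u, x) = 1/8 = ⅛)
(-1928 + (r(-7, 11) + 103)*(-89))*(16025 - 48773) = (-1928 + (⅛ + 103)*(-89))*(16025 - 48773) = (-1928 + (825/8)*(-89))*(-32748) = (-1928 - 73425/8)*(-32748) = -88849/8*(-32748) = 727406763/2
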